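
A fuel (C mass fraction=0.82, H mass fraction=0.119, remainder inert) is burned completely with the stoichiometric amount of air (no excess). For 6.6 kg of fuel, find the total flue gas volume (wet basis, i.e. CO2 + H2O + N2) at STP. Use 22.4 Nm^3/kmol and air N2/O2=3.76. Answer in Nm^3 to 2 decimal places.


Per kg fuel: CO2 = (C/12 kmol)*22.4 = (0.82/12)*22.4 = 1.53067 Nm^3
Per kg fuel: H2O = (H/2 kmol)*22.4 = (0.119/2)*22.4 = 1.33280 Nm^3
O2 needed per kg fuel = C/12 + H/4 = 0.82/12 + 0.119/4 = 0.09808333 kmol
Per kg fuel: N2 = O2*3.76*22.4 = 0.09808333*3.76*22.4 = 8.26097 Nm^3
Total per kg = 1.53067 + 1.33280 + 8.26097 = 11.12444 Nm^3
Total = 11.12444 * 6.6 = 73.42 Nm^3


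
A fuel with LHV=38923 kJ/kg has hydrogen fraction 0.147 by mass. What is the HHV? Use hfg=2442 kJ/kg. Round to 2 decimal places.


HHV = LHV + hfg * 9 * H
Water addition = 2442 * 9 * 0.147 = 3230.766 kJ/kg
HHV = 38923 + 3230.766 = 42153.77 kJ/kg


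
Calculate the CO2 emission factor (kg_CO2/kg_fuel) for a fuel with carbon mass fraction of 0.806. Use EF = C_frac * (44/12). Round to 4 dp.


EF = C_frac * (M_CO2 / M_C)
EF = 0.806 * (44/12)
EF = 0.806 * 3.666667 = 2.9553 kg_CO2/kg_fuel


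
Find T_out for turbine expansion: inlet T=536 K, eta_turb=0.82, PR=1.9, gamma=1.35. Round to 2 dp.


T_out = T_in * (1 - eta * (1 - PR^(-(gamma-1)/gamma)))
Exponent = -(1.35-1)/1.35 = -0.25925926
PR^exp = 1.9^(-0.25925926) = 0.84670193
Factor = 1 - 0.82*(1 - 0.84670193) = 0.87429558
T_out = 536 * 0.87429558 = 468.62 K


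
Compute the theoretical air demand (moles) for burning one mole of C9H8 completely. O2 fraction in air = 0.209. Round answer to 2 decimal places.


Balanced combustion: C9H8 + 11 O2 -> 9 CO2 + 4 H2O
O2 needed = C + H/4 = 9 + 8/4 = 11.00 moles
Air moles = O2 / 0.209 = 11.00 / 0.209 = 52.63 moles air


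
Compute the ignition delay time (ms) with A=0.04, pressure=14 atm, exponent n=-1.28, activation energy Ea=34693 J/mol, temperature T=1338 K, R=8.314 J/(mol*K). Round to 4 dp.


tau = A * P^n * exp(Ea/(R*T))
P^n = 14^(-1.28) = 0.03411584
Ea/(R*T) = 34693/(8.314*1338) = 3.118715
exp(Ea/(R*T)) = 22.617303
tau = 0.04 * 0.03411584 * 22.617303 = 0.0309 ms


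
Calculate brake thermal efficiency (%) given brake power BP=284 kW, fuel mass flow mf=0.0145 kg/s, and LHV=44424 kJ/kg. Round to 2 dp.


eta_BTE = (BP / (mf * LHV)) * 100
Denominator = 0.0145 * 44424 = 644.1480 kW
eta_BTE = (284 / 644.1480) * 100 = 44.09%


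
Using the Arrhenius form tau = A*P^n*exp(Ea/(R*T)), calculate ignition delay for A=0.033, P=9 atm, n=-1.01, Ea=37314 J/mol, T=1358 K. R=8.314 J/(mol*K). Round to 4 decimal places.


tau = A * P^n * exp(Ea/(R*T))
P^n = 9^(-1.01) = 0.10869638
Ea/(R*T) = 37314/(8.314*1358) = 3.304928
exp(Ea/(R*T)) = 27.246583
tau = 0.033 * 0.10869638 * 27.246583 = 0.0977 ms


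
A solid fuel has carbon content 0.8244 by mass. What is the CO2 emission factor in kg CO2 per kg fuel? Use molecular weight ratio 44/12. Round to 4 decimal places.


EF = C_frac * (M_CO2 / M_C)
EF = 0.8244 * (44/12)
EF = 0.8244 * 3.666667 = 3.0228 kg_CO2/kg_fuel


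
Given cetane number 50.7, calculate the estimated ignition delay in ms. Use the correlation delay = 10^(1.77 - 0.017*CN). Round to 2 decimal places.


delay = 10^(1.77 - 0.017*CN)
Exponent = 1.77 - 0.017*50.7 = 0.9081
delay = 10^0.9081 = 8.09 ms


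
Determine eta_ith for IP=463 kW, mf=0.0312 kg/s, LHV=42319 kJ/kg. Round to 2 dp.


eta_ith = (IP / (mf * LHV)) * 100
Denominator = 0.0312 * 42319 = 1320.3528 kW
eta_ith = (463 / 1320.3528) * 100 = 35.07%


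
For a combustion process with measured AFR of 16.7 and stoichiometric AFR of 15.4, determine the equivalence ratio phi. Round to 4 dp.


phi = AFR_stoich / AFR_actual
phi = 15.4 / 16.7 = 0.9222


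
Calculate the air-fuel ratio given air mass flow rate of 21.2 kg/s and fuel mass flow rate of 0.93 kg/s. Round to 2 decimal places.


AFR = m_air / m_fuel
AFR = 21.2 / 0.93 = 22.80


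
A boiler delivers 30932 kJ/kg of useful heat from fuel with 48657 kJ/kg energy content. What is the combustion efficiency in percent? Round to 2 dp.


Efficiency = (Q_useful / Q_fuel) * 100
Efficiency = (30932 / 48657) * 100
Efficiency = 0.6357 * 100 = 63.57%


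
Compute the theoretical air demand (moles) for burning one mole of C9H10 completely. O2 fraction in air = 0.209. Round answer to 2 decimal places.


Balanced combustion: C9H10 + 11.5 O2 -> 9 CO2 + 5 H2O
O2 needed = C + H/4 = 9 + 10/4 = 11.50 moles
Air moles = O2 / 0.209 = 11.50 / 0.209 = 55.02 moles air


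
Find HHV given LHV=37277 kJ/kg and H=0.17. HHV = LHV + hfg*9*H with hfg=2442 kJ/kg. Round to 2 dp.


HHV = LHV + hfg * 9 * H
Water addition = 2442 * 9 * 0.17 = 3736.260 kJ/kg
HHV = 37277 + 3736.260 = 41013.26 kJ/kg


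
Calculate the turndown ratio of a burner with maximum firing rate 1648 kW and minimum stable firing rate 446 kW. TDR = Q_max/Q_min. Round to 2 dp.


TDR = Q_max / Q_min
TDR = 1648 / 446 = 3.70


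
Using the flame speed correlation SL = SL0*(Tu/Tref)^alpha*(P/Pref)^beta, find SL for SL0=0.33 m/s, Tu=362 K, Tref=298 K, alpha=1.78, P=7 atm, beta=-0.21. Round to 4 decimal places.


SL = SL0 * (Tu/Tref)^alpha * (P/Pref)^beta
T ratio = 362/298 = 1.21476510
(T ratio)^alpha = 1.21476510^1.78 = 1.413827
(P/Pref)^beta = 7^(-0.21) = 0.664553
SL = 0.33 * 1.413827 * 0.664553 = 0.3101 m/s


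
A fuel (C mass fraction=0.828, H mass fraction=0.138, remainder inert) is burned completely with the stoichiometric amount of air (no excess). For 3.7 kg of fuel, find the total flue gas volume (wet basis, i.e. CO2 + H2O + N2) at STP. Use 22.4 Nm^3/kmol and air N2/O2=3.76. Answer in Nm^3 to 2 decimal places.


Per kg fuel: CO2 = (C/12 kmol)*22.4 = (0.828/12)*22.4 = 1.54560 Nm^3
Per kg fuel: H2O = (H/2 kmol)*22.4 = (0.138/2)*22.4 = 1.54560 Nm^3
O2 needed per kg fuel = C/12 + H/4 = 0.828/12 + 0.138/4 = 0.10350000 kmol
Per kg fuel: N2 = O2*3.76*22.4 = 0.10350000*3.76*22.4 = 8.71718 Nm^3
Total per kg = 1.54560 + 1.54560 + 8.71718 = 11.80838 Nm^3
Total = 11.80838 * 3.7 = 43.69 Nm^3


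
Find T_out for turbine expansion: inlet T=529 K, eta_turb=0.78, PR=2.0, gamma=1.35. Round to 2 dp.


T_out = T_in * (1 - eta * (1 - PR^(-(gamma-1)/gamma)))
Exponent = -(1.35-1)/1.35 = -0.25925926
PR^exp = 2.0^(-0.25925926) = 0.83551680
Factor = 1 - 0.78*(1 - 0.83551680) = 0.87170310
T_out = 529 * 0.87170310 = 461.13 K


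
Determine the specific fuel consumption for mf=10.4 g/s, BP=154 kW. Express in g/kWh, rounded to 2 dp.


SFC = (mf / BP) * 3600
Rate = 10.4 / 154 = 0.067532 g/(s*kW)
SFC = 0.067532 * 3600 = 243.12 g/kWh


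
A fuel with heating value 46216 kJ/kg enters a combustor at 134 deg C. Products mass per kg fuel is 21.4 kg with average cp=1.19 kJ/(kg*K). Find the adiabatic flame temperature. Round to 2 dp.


T_ad = T_in + Hc / (m_p * cp)
Denominator = 21.4 * 1.19 = 25.4660
Temperature rise = 46216 / 25.4660 = 1814.81 K
T_ad = 134 + 1814.81 = 1948.81 deg C


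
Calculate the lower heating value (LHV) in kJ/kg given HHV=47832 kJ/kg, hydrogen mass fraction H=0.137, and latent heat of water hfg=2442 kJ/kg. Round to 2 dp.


LHV = HHV - hfg * 9 * H
Water correction = 2442 * 9 * 0.137 = 3010.986 kJ/kg
LHV = 47832 - 3010.986 = 44821.01 kJ/kg


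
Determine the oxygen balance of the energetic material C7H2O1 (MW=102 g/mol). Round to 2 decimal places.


OB = -1600 * (2C + H/2 - O) / MW
Inner = 2*7 + 2/2 - 1 = 14.00
OB = -1600 * 14.00 / 102 = -219.61%


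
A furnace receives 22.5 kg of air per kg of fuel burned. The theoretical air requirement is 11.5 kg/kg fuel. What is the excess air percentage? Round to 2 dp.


Excess air = actual - stoichiometric = 22.5 - 11.5 = 11.00 kg/kg fuel
Excess air % = (excess / stoich) * 100 = (11.00 / 11.5) * 100 = 95.65%


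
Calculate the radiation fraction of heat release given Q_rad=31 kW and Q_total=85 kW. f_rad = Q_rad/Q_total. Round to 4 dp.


f_rad = Q_rad / Q_total
f_rad = 31 / 85 = 0.3647


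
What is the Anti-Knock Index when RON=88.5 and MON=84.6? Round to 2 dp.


AKI = (RON + MON) / 2
AKI = (88.5 + 84.6) / 2
AKI = 173.1 / 2 = 86.55


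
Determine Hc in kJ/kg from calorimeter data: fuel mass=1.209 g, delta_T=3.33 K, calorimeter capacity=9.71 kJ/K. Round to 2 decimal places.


Hc = C_cal * delta_T / m_fuel
Q_released = 9.71 * 3.33 = 32.3343 kJ
m_fuel = 1.209 g = 1.209/1000 kg = 0.001209 kg
Hc = 32.3343 / 0.001209 = 26744.67 kJ/kg


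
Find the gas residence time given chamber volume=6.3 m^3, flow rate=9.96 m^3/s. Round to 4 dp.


tau = V / Q_flow
tau = 6.3 / 9.96 = 0.6325 s


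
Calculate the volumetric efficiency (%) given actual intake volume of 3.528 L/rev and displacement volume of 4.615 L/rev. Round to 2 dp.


eta_v = (V_actual / V_disp) * 100
Ratio = 3.528 / 4.615 = 0.7645
eta_v = 0.7645 * 100 = 76.45%


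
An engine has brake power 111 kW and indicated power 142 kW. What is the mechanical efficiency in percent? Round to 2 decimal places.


eta_mech = (BP / IP) * 100
Ratio = 111 / 142 = 0.7817
eta_mech = 0.7817 * 100 = 78.17%


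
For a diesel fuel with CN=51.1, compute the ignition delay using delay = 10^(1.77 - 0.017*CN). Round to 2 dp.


delay = 10^(1.77 - 0.017*CN)
Exponent = 1.77 - 0.017*51.1 = 0.9013
delay = 10^0.9013 = 7.97 ms


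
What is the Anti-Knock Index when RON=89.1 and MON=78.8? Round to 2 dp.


AKI = (RON + MON) / 2
AKI = (89.1 + 78.8) / 2
AKI = 167.9 / 2 = 83.95


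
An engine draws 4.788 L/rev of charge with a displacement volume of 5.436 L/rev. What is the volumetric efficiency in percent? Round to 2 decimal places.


eta_v = (V_actual / V_disp) * 100
Ratio = 4.788 / 5.436 = 0.8808
eta_v = 0.8808 * 100 = 88.08%


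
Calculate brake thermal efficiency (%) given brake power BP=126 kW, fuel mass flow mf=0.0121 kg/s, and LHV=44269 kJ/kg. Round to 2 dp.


eta_BTE = (BP / (mf * LHV)) * 100
Denominator = 0.0121 * 44269 = 535.6549 kW
eta_BTE = (126 / 535.6549) * 100 = 23.52%


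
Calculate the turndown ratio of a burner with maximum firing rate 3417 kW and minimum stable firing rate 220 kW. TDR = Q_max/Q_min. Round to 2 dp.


TDR = Q_max / Q_min
TDR = 3417 / 220 = 15.53


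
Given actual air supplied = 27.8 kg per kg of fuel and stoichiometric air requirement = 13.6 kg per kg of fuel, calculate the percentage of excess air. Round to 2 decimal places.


Excess air = actual - stoichiometric = 27.8 - 13.6 = 14.20 kg/kg fuel
Excess air % = (excess / stoich) * 100 = (14.20 / 13.6) * 100 = 104.41%


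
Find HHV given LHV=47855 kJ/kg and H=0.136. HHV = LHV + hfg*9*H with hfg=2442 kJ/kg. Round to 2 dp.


HHV = LHV + hfg * 9 * H
Water addition = 2442 * 9 * 0.136 = 2989.008 kJ/kg
HHV = 47855 + 2989.008 = 50844.01 kJ/kg


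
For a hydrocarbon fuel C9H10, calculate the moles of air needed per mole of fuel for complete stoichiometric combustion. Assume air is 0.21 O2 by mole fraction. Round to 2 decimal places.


Balanced combustion: C9H10 + 11.5 O2 -> 9 CO2 + 5 H2O
O2 needed = C + H/4 = 9 + 10/4 = 11.50 moles
Air moles = O2 / 0.21 = 11.50 / 0.21 = 54.76 moles air


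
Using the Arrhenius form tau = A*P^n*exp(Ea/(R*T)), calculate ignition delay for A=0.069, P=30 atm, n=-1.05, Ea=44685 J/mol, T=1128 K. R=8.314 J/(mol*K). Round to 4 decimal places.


tau = A * P^n * exp(Ea/(R*T))
P^n = 30^(-1.05) = 0.02812048
Ea/(R*T) = 44685/(8.314*1128) = 4.764778
exp(Ea/(R*T)) = 117.305036
tau = 0.069 * 0.02812048 * 117.305036 = 0.2276 ms


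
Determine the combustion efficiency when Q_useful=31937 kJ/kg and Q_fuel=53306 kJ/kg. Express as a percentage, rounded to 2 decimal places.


Efficiency = (Q_useful / Q_fuel) * 100
Efficiency = (31937 / 53306) * 100
Efficiency = 0.5991 * 100 = 59.91%


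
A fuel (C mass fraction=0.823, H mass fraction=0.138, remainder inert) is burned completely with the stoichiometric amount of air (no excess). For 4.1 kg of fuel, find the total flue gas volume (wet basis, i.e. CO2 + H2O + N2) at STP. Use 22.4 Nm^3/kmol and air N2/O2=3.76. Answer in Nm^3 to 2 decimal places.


Per kg fuel: CO2 = (C/12 kmol)*22.4 = (0.823/12)*22.4 = 1.53627 Nm^3
Per kg fuel: H2O = (H/2 kmol)*22.4 = (0.138/2)*22.4 = 1.54560 Nm^3
O2 needed per kg fuel = C/12 + H/4 = 0.823/12 + 0.138/4 = 0.10308333 kmol
Per kg fuel: N2 = O2*3.76*22.4 = 0.10308333*3.76*22.4 = 8.68209 Nm^3
Total per kg = 1.53627 + 1.54560 + 8.68209 = 11.76396 Nm^3
Total = 11.76396 * 4.1 = 48.23 Nm^3


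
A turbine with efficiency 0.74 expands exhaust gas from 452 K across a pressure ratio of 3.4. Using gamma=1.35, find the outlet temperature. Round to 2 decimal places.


T_out = T_in * (1 - eta * (1 - PR^(-(gamma-1)/gamma)))
Exponent = -(1.35-1)/1.35 = -0.25925926
PR^exp = 3.4^(-0.25925926) = 0.72813041
Factor = 1 - 0.74*(1 - 0.72813041) = 0.79881650
T_out = 452 * 0.79881650 = 361.07 K


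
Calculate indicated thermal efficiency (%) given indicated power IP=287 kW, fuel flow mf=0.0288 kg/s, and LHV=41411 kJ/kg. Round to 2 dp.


eta_ith = (IP / (mf * LHV)) * 100
Denominator = 0.0288 * 41411 = 1192.6368 kW
eta_ith = (287 / 1192.6368) * 100 = 24.06%


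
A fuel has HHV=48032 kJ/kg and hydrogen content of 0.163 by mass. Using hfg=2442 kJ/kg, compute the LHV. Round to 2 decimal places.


LHV = HHV - hfg * 9 * H
Water correction = 2442 * 9 * 0.163 = 3582.414 kJ/kg
LHV = 48032 - 3582.414 = 44449.59 kJ/kg


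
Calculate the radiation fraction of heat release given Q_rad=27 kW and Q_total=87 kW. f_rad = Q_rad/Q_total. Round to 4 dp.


f_rad = Q_rad / Q_total
f_rad = 27 / 87 = 0.3103


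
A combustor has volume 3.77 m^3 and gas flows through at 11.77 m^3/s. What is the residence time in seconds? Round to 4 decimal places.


tau = V / Q_flow
tau = 3.77 / 11.77 = 0.3203 s


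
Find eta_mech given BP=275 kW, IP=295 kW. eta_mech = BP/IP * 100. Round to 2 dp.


eta_mech = (BP / IP) * 100
Ratio = 275 / 295 = 0.9322
eta_mech = 0.9322 * 100 = 93.22%


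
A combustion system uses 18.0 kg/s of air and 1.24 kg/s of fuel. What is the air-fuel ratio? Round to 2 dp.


AFR = m_air / m_fuel
AFR = 18.0 / 1.24 = 14.52


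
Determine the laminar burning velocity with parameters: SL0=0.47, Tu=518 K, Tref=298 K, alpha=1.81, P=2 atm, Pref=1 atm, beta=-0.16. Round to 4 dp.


SL = SL0 * (Tu/Tref)^alpha * (P/Pref)^beta
T ratio = 518/298 = 1.73825503
(T ratio)^alpha = 1.73825503^1.81 = 2.720229
(P/Pref)^beta = 2^(-0.16) = 0.895025
SL = 0.47 * 2.720229 * 0.895025 = 1.1443 m/s


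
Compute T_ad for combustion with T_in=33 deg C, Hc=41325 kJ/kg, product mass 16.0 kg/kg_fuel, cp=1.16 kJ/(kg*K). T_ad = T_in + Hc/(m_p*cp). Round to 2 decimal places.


T_ad = T_in + Hc / (m_p * cp)
Denominator = 16.0 * 1.16 = 18.5600
Temperature rise = 41325 / 18.5600 = 2226.56 K
T_ad = 33 + 2226.56 = 2259.56 deg C


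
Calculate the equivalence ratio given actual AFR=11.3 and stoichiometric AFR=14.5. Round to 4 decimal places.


phi = AFR_stoich / AFR_actual
phi = 14.5 / 11.3 = 1.2832


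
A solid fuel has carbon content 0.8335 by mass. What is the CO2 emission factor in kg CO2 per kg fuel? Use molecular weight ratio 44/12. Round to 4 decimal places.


EF = C_frac * (M_CO2 / M_C)
EF = 0.8335 * (44/12)
EF = 0.8335 * 3.666667 = 3.0562 kg_CO2/kg_fuel


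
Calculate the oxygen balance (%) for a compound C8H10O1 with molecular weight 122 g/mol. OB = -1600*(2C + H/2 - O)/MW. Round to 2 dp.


OB = -1600 * (2C + H/2 - O) / MW
Inner = 2*8 + 10/2 - 1 = 20.00
OB = -1600 * 20.00 / 122 = -262.30%


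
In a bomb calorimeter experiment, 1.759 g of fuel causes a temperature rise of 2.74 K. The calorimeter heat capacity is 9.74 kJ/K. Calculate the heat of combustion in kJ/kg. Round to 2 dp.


Hc = C_cal * delta_T / m_fuel
Q_released = 9.74 * 2.74 = 26.6876 kJ
m_fuel = 1.759 g = 1.759/1000 kg = 0.001759 kg
Hc = 26.6876 / 0.001759 = 15172.03 kJ/kg


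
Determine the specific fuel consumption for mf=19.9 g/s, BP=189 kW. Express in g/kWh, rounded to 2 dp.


SFC = (mf / BP) * 3600
Rate = 19.9 / 189 = 0.105291 g/(s*kW)
SFC = 0.105291 * 3600 = 379.05 g/kWh


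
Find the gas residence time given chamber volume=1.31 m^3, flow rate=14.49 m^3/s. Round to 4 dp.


tau = V / Q_flow
tau = 1.31 / 14.49 = 0.0904 s


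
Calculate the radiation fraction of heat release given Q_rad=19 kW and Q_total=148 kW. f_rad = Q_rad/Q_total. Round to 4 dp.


f_rad = Q_rad / Q_total
f_rad = 19 / 148 = 0.1284


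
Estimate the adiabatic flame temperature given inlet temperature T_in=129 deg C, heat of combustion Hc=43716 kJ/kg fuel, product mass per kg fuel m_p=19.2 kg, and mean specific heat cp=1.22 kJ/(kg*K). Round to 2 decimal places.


T_ad = T_in + Hc / (m_p * cp)
Denominator = 19.2 * 1.22 = 23.4240
Temperature rise = 43716 / 23.4240 = 1866.29 K
T_ad = 129 + 1866.29 = 1995.29 deg C


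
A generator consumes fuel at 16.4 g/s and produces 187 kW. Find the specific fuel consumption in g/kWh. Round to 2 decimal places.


SFC = (mf / BP) * 3600
Rate = 16.4 / 187 = 0.087701 g/(s*kW)
SFC = 0.087701 * 3600 = 315.72 g/kWh


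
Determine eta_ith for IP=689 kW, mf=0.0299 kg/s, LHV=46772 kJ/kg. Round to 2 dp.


eta_ith = (IP / (mf * LHV)) * 100
Denominator = 0.0299 * 46772 = 1398.4828 kW
eta_ith = (689 / 1398.4828) * 100 = 49.27%


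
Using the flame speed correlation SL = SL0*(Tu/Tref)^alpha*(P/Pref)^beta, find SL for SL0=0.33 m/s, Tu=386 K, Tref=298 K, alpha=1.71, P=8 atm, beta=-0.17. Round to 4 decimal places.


SL = SL0 * (Tu/Tref)^alpha * (P/Pref)^beta
T ratio = 386/298 = 1.29530201
(T ratio)^alpha = 1.29530201^1.71 = 1.556519
(P/Pref)^beta = 8^(-0.17) = 0.702222
SL = 0.33 * 1.556519 * 0.702222 = 0.3607 m/s


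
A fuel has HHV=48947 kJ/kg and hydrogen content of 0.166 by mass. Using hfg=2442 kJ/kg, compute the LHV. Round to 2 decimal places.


LHV = HHV - hfg * 9 * H
Water correction = 2442 * 9 * 0.166 = 3648.348 kJ/kg
LHV = 48947 - 3648.348 = 45298.65 kJ/kg


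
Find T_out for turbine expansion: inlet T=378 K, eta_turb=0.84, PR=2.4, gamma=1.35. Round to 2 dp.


T_out = T_in * (1 - eta * (1 - PR^(-(gamma-1)/gamma)))
Exponent = -(1.35-1)/1.35 = -0.25925926
PR^exp = 2.4^(-0.25925926) = 0.79694200
Factor = 1 - 0.84*(1 - 0.79694200) = 0.82943128
T_out = 378 * 0.82943128 = 313.53 K


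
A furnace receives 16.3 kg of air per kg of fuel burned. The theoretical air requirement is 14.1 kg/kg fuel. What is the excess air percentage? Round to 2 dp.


Excess air = actual - stoichiometric = 16.3 - 14.1 = 2.20 kg/kg fuel
Excess air % = (excess / stoich) * 100 = (2.20 / 14.1) * 100 = 15.60%


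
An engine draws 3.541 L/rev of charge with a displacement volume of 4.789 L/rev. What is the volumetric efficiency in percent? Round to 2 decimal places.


eta_v = (V_actual / V_disp) * 100
Ratio = 3.541 / 4.789 = 0.7394
eta_v = 0.7394 * 100 = 73.94%


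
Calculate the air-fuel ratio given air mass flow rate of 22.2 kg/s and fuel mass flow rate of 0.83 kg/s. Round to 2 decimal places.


AFR = m_air / m_fuel
AFR = 22.2 / 0.83 = 26.75


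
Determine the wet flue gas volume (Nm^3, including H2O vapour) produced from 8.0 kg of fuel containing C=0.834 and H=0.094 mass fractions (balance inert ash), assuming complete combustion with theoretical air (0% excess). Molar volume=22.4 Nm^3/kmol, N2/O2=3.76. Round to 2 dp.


Per kg fuel: CO2 = (C/12 kmol)*22.4 = (0.834/12)*22.4 = 1.55680 Nm^3
Per kg fuel: H2O = (H/2 kmol)*22.4 = (0.094/2)*22.4 = 1.05280 Nm^3
O2 needed per kg fuel = C/12 + H/4 = 0.834/12 + 0.094/4 = 0.09300000 kmol
Per kg fuel: N2 = O2*3.76*22.4 = 0.09300000*3.76*22.4 = 7.83283 Nm^3
Total per kg = 1.55680 + 1.05280 + 7.83283 = 10.44243 Nm^3
Total = 10.44243 * 8.0 = 83.54 Nm^3


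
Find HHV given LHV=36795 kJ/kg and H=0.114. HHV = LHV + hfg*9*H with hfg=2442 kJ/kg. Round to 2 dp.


HHV = LHV + hfg * 9 * H
Water addition = 2442 * 9 * 0.114 = 2505.492 kJ/kg
HHV = 36795 + 2505.492 = 39300.49 kJ/kg


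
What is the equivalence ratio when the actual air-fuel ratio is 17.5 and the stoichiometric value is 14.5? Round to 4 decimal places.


phi = AFR_stoich / AFR_actual
phi = 14.5 / 17.5 = 0.8286


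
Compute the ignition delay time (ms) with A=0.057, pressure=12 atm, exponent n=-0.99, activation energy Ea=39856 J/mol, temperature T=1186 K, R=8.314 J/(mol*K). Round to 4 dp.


tau = A * P^n * exp(Ea/(R*T))
P^n = 12^(-0.99) = 0.08543003
Ea/(R*T) = 39856/(8.314*1186) = 4.042025
exp(Ea/(R*T)) = 56.941536
tau = 0.057 * 0.08543003 * 56.941536 = 0.2773 ms


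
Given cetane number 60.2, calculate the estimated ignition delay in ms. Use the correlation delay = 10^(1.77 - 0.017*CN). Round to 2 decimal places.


delay = 10^(1.77 - 0.017*CN)
Exponent = 1.77 - 0.017*60.2 = 0.7466
delay = 10^0.7466 = 5.58 ms


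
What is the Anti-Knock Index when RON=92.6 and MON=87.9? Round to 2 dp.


AKI = (RON + MON) / 2
AKI = (92.6 + 87.9) / 2
AKI = 180.5 / 2 = 90.25


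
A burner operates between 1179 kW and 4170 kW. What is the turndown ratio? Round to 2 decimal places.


TDR = Q_max / Q_min
TDR = 4170 / 1179 = 3.54


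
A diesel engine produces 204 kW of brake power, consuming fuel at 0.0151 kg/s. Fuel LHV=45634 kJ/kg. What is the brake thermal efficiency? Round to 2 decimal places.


eta_BTE = (BP / (mf * LHV)) * 100
Denominator = 0.0151 * 45634 = 689.0734 kW
eta_BTE = (204 / 689.0734) * 100 = 29.60%


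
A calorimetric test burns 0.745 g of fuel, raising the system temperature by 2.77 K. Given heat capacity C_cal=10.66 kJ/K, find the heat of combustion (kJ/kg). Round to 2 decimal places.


Hc = C_cal * delta_T / m_fuel
Q_released = 10.66 * 2.77 = 29.5282 kJ
m_fuel = 0.745 g = 0.745/1000 kg = 0.000745 kg
Hc = 29.5282 / 0.000745 = 39635.17 kJ/kg


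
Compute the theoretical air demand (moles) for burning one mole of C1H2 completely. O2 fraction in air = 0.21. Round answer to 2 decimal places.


Balanced combustion: C1H2 + 1.5 O2 -> 1 CO2 + 1 H2O
O2 needed = C + H/4 = 1 + 2/4 = 1.50 moles
Air moles = O2 / 0.21 = 1.50 / 0.21 = 7.14 moles air


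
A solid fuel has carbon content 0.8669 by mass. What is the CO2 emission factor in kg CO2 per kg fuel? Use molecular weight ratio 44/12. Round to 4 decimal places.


EF = C_frac * (M_CO2 / M_C)
EF = 0.8669 * (44/12)
EF = 0.8669 * 3.666667 = 3.1786 kg_CO2/kg_fuel


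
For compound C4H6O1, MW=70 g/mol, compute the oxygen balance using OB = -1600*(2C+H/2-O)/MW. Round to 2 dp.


OB = -1600 * (2C + H/2 - O) / MW
Inner = 2*4 + 6/2 - 1 = 10.00
OB = -1600 * 10.00 / 70 = -228.57%


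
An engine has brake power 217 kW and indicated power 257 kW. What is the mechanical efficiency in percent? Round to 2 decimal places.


eta_mech = (BP / IP) * 100
Ratio = 217 / 257 = 0.8444
eta_mech = 0.8444 * 100 = 84.44%


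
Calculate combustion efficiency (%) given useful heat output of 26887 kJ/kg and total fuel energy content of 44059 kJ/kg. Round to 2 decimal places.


Efficiency = (Q_useful / Q_fuel) * 100
Efficiency = (26887 / 44059) * 100
Efficiency = 0.6102 * 100 = 61.02%


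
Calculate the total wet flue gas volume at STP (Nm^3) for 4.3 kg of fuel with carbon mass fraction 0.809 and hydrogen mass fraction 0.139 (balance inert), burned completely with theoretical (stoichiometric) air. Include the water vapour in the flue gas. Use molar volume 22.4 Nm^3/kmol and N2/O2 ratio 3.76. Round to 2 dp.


Per kg fuel: CO2 = (C/12 kmol)*22.4 = (0.809/12)*22.4 = 1.51013 Nm^3
Per kg fuel: H2O = (H/2 kmol)*22.4 = (0.139/2)*22.4 = 1.55680 Nm^3
O2 needed per kg fuel = C/12 + H/4 = 0.809/12 + 0.139/4 = 0.10216667 kmol
Per kg fuel: N2 = O2*3.76*22.4 = 0.10216667*3.76*22.4 = 8.60489 Nm^3
Total per kg = 1.51013 + 1.55680 + 8.60489 = 11.67182 Nm^3
Total = 11.67182 * 4.3 = 50.19 Nm^3


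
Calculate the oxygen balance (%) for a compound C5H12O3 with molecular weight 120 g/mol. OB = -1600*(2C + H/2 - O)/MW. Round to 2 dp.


OB = -1600 * (2C + H/2 - O) / MW
Inner = 2*5 + 12/2 - 3 = 13.00
OB = -1600 * 13.00 / 120 = -173.33%


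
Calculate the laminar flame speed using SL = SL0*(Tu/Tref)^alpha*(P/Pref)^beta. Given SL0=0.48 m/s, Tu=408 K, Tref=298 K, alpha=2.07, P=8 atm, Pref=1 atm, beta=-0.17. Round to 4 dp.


SL = SL0 * (Tu/Tref)^alpha * (P/Pref)^beta
T ratio = 408/298 = 1.36912752
(T ratio)^alpha = 1.36912752^2.07 = 1.916191
(P/Pref)^beta = 8^(-0.17) = 0.702222
SL = 0.48 * 1.916191 * 0.702222 = 0.6459 m/s


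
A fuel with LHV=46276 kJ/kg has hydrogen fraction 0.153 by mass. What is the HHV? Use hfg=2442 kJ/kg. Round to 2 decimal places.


HHV = LHV + hfg * 9 * H
Water addition = 2442 * 9 * 0.153 = 3362.634 kJ/kg
HHV = 46276 + 3362.634 = 49638.63 kJ/kg


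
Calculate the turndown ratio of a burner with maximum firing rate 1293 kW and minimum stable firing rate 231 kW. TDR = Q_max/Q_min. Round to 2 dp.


TDR = Q_max / Q_min
TDR = 1293 / 231 = 5.60


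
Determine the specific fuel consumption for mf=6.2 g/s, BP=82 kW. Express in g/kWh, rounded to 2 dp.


SFC = (mf / BP) * 3600
Rate = 6.2 / 82 = 0.075610 g/(s*kW)
SFC = 0.075610 * 3600 = 272.20 g/kWh


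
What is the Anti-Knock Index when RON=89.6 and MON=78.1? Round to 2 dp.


AKI = (RON + MON) / 2
AKI = (89.6 + 78.1) / 2
AKI = 167.7 / 2 = 83.85


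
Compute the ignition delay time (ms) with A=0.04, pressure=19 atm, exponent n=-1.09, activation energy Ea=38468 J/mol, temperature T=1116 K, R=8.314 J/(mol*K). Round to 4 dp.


tau = A * P^n * exp(Ea/(R*T))
P^n = 19^(-1.09) = 0.04037928
Ea/(R*T) = 38468/(8.314*1116) = 4.145963
exp(Ea/(R*T)) = 63.178416
tau = 0.04 * 0.04037928 * 63.178416 = 0.1020 ms


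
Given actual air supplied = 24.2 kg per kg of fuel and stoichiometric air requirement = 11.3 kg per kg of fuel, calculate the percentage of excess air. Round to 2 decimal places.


Excess air = actual - stoichiometric = 24.2 - 11.3 = 12.90 kg/kg fuel
Excess air % = (excess / stoich) * 100 = (12.90 / 11.3) * 100 = 114.16%


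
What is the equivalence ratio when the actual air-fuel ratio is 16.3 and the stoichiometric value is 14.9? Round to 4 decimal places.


phi = AFR_stoich / AFR_actual
phi = 14.9 / 16.3 = 0.9141


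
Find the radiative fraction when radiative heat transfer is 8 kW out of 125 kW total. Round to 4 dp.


f_rad = Q_rad / Q_total
f_rad = 8 / 125 = 0.0640


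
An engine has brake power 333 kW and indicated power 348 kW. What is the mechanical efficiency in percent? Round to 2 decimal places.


eta_mech = (BP / IP) * 100
Ratio = 333 / 348 = 0.9569
eta_mech = 0.9569 * 100 = 95.69%


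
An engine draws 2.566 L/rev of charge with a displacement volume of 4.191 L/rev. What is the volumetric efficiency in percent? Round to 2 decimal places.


eta_v = (V_actual / V_disp) * 100
Ratio = 2.566 / 4.191 = 0.6123
eta_v = 0.6123 * 100 = 61.23%


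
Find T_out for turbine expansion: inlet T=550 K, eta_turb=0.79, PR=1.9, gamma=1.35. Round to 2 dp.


T_out = T_in * (1 - eta * (1 - PR^(-(gamma-1)/gamma)))
Exponent = -(1.35-1)/1.35 = -0.25925926
PR^exp = 1.9^(-0.25925926) = 0.84670193
Factor = 1 - 0.79*(1 - 0.84670193) = 0.87889452
T_out = 550 * 0.87889452 = 483.39 K


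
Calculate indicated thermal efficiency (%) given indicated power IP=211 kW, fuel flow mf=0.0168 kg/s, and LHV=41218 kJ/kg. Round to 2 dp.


eta_ith = (IP / (mf * LHV)) * 100
Denominator = 0.0168 * 41218 = 692.4624 kW
eta_ith = (211 / 692.4624) * 100 = 30.47%


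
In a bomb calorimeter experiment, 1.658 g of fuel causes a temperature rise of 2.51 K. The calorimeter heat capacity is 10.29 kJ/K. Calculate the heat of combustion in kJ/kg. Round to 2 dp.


Hc = C_cal * delta_T / m_fuel
Q_released = 10.29 * 2.51 = 25.8279 kJ
m_fuel = 1.658 g = 1.658/1000 kg = 0.001658 kg
Hc = 25.8279 / 0.001658 = 15577.74 kJ/kg


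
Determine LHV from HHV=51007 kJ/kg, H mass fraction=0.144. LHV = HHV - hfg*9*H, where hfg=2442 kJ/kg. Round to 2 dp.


LHV = HHV - hfg * 9 * H
Water correction = 2442 * 9 * 0.144 = 3164.832 kJ/kg
LHV = 51007 - 3164.832 = 47842.17 kJ/kg


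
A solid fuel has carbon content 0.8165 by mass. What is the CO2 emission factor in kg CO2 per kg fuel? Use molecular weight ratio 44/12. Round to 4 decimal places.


EF = C_frac * (M_CO2 / M_C)
EF = 0.8165 * (44/12)
EF = 0.8165 * 3.666667 = 2.9938 kg_CO2/kg_fuel


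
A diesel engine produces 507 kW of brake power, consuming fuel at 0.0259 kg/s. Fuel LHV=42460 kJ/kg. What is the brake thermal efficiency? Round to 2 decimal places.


eta_BTE = (BP / (mf * LHV)) * 100
Denominator = 0.0259 * 42460 = 1099.7140 kW
eta_BTE = (507 / 1099.7140) * 100 = 46.10%


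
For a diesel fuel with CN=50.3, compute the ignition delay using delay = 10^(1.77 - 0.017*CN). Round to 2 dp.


delay = 10^(1.77 - 0.017*CN)
Exponent = 1.77 - 0.017*50.3 = 0.9149
delay = 10^0.9149 = 8.22 ms


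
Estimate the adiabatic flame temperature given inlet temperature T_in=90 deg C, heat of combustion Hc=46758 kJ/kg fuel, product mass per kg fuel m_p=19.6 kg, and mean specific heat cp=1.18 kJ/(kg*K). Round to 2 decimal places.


T_ad = T_in + Hc / (m_p * cp)
Denominator = 19.6 * 1.18 = 23.1280
Temperature rise = 46758 / 23.1280 = 2021.71 K
T_ad = 90 + 2021.71 = 2111.71 deg C


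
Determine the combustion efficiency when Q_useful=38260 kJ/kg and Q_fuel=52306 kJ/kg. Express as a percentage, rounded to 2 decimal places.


Efficiency = (Q_useful / Q_fuel) * 100
Efficiency = (38260 / 52306) * 100
Efficiency = 0.7315 * 100 = 73.15%


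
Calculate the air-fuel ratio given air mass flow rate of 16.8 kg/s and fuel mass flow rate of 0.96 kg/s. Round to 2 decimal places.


AFR = m_air / m_fuel
AFR = 16.8 / 0.96 = 17.50


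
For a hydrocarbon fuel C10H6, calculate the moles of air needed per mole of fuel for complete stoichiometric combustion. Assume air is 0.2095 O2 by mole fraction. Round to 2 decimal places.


Balanced combustion: C10H6 + 11.5 O2 -> 10 CO2 + 3 H2O
O2 needed = C + H/4 = 10 + 6/4 = 11.50 moles
Air moles = O2 / 0.2095 = 11.50 / 0.2095 = 54.89 moles air


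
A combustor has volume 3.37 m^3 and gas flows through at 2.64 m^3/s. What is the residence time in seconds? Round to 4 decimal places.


tau = V / Q_flow
tau = 3.37 / 2.64 = 1.2765 s


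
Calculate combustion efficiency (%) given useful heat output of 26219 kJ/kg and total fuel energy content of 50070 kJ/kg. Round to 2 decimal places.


Efficiency = (Q_useful / Q_fuel) * 100
Efficiency = (26219 / 50070) * 100
Efficiency = 0.5236 * 100 = 52.36%


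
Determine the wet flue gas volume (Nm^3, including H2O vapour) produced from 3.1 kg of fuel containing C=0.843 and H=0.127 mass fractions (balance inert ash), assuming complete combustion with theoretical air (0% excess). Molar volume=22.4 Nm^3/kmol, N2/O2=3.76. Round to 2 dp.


Per kg fuel: CO2 = (C/12 kmol)*22.4 = (0.843/12)*22.4 = 1.57360 Nm^3
Per kg fuel: H2O = (H/2 kmol)*22.4 = (0.127/2)*22.4 = 1.42240 Nm^3
O2 needed per kg fuel = C/12 + H/4 = 0.843/12 + 0.127/4 = 0.10200000 kmol
Per kg fuel: N2 = O2*3.76*22.4 = 0.10200000*3.76*22.4 = 8.59085 Nm^3
Total per kg = 1.57360 + 1.42240 + 8.59085 = 11.58685 Nm^3
Total = 11.58685 * 3.1 = 35.92 Nm^3


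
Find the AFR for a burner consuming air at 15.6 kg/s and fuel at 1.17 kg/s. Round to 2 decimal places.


AFR = m_air / m_fuel
AFR = 15.6 / 1.17 = 13.33


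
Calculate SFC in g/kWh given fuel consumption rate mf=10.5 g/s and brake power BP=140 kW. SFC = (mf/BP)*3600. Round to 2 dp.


SFC = (mf / BP) * 3600
Rate = 10.5 / 140 = 0.075000 g/(s*kW)
SFC = 0.075000 * 3600 = 270.00 g/kWh


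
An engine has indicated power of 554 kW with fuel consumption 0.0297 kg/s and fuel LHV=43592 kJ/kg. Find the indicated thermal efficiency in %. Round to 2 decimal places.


eta_ith = (IP / (mf * LHV)) * 100
Denominator = 0.0297 * 43592 = 1294.6824 kW
eta_ith = (554 / 1294.6824) * 100 = 42.79%


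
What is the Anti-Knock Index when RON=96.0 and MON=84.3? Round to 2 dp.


AKI = (RON + MON) / 2
AKI = (96.0 + 84.3) / 2
AKI = 180.3 / 2 = 90.15


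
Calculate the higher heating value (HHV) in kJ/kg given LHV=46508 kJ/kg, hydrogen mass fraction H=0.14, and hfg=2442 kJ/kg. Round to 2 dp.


HHV = LHV + hfg * 9 * H
Water addition = 2442 * 9 * 0.14 = 3076.920 kJ/kg
HHV = 46508 + 3076.920 = 49584.92 kJ/kg


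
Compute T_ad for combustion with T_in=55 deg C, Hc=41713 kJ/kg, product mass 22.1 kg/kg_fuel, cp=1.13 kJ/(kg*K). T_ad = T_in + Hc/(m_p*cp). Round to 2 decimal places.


T_ad = T_in + Hc / (m_p * cp)
Denominator = 22.1 * 1.13 = 24.9730
Temperature rise = 41713 / 24.9730 = 1670.32 K
T_ad = 55 + 1670.32 = 1725.32 deg C


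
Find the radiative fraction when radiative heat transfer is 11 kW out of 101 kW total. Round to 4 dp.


f_rad = Q_rad / Q_total
f_rad = 11 / 101 = 0.1089


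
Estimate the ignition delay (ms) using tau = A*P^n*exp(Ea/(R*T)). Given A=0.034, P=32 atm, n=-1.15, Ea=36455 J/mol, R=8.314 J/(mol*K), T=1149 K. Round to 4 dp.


tau = A * P^n * exp(Ea/(R*T))
P^n = 32^(-1.15) = 0.01858136
Ea/(R*T) = 36455/(8.314*1149) = 3.816164
exp(Ea/(R*T)) = 45.429615
tau = 0.034 * 0.01858136 * 45.429615 = 0.0287 ms


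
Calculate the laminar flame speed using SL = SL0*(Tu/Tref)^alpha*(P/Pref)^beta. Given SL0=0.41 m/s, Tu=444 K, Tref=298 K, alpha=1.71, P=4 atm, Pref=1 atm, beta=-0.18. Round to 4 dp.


SL = SL0 * (Tu/Tref)^alpha * (P/Pref)^beta
T ratio = 444/298 = 1.48993289
(T ratio)^alpha = 1.48993289^1.71 = 1.977494
(P/Pref)^beta = 4^(-0.18) = 0.779165
SL = 0.41 * 1.977494 * 0.779165 = 0.6317 m/s


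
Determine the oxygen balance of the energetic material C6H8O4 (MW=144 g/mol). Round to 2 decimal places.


OB = -1600 * (2C + H/2 - O) / MW
Inner = 2*6 + 8/2 - 4 = 12.00
OB = -1600 * 12.00 / 144 = -133.33%


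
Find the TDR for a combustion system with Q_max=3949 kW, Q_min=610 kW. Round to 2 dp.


TDR = Q_max / Q_min
TDR = 3949 / 610 = 6.47


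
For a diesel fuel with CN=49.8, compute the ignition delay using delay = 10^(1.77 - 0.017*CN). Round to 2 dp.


delay = 10^(1.77 - 0.017*CN)
Exponent = 1.77 - 0.017*49.8 = 0.9234
delay = 10^0.9234 = 8.38 ms


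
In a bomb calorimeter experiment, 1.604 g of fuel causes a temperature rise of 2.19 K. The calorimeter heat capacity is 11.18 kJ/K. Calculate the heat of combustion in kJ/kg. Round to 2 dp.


Hc = C_cal * delta_T / m_fuel
Q_released = 11.18 * 2.19 = 24.4842 kJ
m_fuel = 1.604 g = 1.604/1000 kg = 0.001604 kg
Hc = 24.4842 / 0.001604 = 15264.46 kJ/kg


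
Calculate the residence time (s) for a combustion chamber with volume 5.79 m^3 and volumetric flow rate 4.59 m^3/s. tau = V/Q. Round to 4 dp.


tau = V / Q_flow
tau = 5.79 / 4.59 = 1.2614 s


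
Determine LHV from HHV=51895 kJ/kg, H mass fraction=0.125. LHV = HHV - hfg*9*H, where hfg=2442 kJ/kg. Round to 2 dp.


LHV = HHV - hfg * 9 * H
Water correction = 2442 * 9 * 0.125 = 2747.250 kJ/kg
LHV = 51895 - 2747.250 = 49147.75 kJ/kg


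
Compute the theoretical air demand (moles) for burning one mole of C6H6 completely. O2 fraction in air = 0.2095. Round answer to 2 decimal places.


Balanced combustion: C6H6 + 7.5 O2 -> 6 CO2 + 3 H2O
O2 needed = C + H/4 = 6 + 6/4 = 7.50 moles
Air moles = O2 / 0.2095 = 7.50 / 0.2095 = 35.80 moles air


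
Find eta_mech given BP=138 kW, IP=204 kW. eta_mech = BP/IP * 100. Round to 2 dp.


eta_mech = (BP / IP) * 100
Ratio = 138 / 204 = 0.6765
eta_mech = 0.6765 * 100 = 67.65%


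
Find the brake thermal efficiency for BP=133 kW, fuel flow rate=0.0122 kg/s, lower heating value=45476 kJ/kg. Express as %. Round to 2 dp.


eta_BTE = (BP / (mf * LHV)) * 100
Denominator = 0.0122 * 45476 = 554.8072 kW
eta_BTE = (133 / 554.8072) * 100 = 23.97%


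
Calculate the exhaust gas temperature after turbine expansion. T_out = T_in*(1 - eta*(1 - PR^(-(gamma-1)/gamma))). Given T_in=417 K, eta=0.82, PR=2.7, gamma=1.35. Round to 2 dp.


T_out = T_in * (1 - eta * (1 - PR^(-(gamma-1)/gamma)))
Exponent = -(1.35-1)/1.35 = -0.25925926
PR^exp = 2.7^(-0.25925926) = 0.77297411
Factor = 1 - 0.82*(1 - 0.77297411) = 0.81383877
T_out = 417 * 0.81383877 = 339.37 K


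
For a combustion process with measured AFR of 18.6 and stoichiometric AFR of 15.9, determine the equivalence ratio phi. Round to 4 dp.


phi = AFR_stoich / AFR_actual
phi = 15.9 / 18.6 = 0.8548


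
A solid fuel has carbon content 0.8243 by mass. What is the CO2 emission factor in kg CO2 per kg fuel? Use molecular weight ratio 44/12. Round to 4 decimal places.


EF = C_frac * (M_CO2 / M_C)
EF = 0.8243 * (44/12)
EF = 0.8243 * 3.666667 = 3.0224 kg_CO2/kg_fuel


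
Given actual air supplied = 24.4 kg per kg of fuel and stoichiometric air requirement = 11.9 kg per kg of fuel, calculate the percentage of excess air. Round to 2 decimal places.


Excess air = actual - stoichiometric = 24.4 - 11.9 = 12.50 kg/kg fuel
Excess air % = (excess / stoich) * 100 = (12.50 / 11.9) * 100 = 105.04%


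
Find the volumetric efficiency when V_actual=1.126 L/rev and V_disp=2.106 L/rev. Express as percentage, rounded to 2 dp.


eta_v = (V_actual / V_disp) * 100
Ratio = 1.126 / 2.106 = 0.5347
eta_v = 0.5347 * 100 = 53.47%


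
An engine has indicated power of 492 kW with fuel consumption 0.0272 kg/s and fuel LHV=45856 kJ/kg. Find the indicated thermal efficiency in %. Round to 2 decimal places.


eta_ith = (IP / (mf * LHV)) * 100
Denominator = 0.0272 * 45856 = 1247.2832 kW
eta_ith = (492 / 1247.2832) * 100 = 39.45%


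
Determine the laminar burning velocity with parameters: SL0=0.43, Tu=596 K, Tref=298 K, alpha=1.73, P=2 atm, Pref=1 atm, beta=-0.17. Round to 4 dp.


SL = SL0 * (Tu/Tref)^alpha * (P/Pref)^beta
T ratio = 596/298 = 2.00000000
(T ratio)^alpha = 2.00000000^1.73 = 3.317278
(P/Pref)^beta = 2^(-0.17) = 0.888843
SL = 0.43 * 3.317278 * 0.888843 = 1.2679 m/s


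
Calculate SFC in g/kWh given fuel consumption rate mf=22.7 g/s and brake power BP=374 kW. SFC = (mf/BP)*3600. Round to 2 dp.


SFC = (mf / BP) * 3600
Rate = 22.7 / 374 = 0.060695 g/(s*kW)
SFC = 0.060695 * 3600 = 218.50 g/kWh


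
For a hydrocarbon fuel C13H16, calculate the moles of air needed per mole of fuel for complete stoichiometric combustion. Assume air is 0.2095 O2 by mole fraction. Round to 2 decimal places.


Balanced combustion: C13H16 + 17 O2 -> 13 CO2 + 8 H2O
O2 needed = C + H/4 = 13 + 16/4 = 17.00 moles
Air moles = O2 / 0.2095 = 17.00 / 0.2095 = 81.15 moles air


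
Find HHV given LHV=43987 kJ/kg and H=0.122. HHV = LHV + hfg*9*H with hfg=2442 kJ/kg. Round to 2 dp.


HHV = LHV + hfg * 9 * H
Water addition = 2442 * 9 * 0.122 = 2681.316 kJ/kg
HHV = 43987 + 2681.316 = 46668.32 kJ/kg


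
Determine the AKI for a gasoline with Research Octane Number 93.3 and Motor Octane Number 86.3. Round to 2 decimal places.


AKI = (RON + MON) / 2
AKI = (93.3 + 86.3) / 2
AKI = 179.6 / 2 = 89.80


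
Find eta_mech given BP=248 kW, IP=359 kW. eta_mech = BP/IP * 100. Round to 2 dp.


eta_mech = (BP / IP) * 100
Ratio = 248 / 359 = 0.6908
eta_mech = 0.6908 * 100 = 69.08%


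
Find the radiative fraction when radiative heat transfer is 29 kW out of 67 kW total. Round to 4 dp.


f_rad = Q_rad / Q_total
f_rad = 29 / 67 = 0.4328


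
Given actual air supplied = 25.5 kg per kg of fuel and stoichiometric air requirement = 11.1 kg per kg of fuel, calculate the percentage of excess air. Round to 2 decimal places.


Excess air = actual - stoichiometric = 25.5 - 11.1 = 14.40 kg/kg fuel
Excess air % = (excess / stoich) * 100 = (14.40 / 11.1) * 100 = 129.73%


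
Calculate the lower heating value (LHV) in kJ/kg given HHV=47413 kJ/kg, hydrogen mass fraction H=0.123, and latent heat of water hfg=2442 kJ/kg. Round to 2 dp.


LHV = HHV - hfg * 9 * H
Water correction = 2442 * 9 * 0.123 = 2703.294 kJ/kg
LHV = 47413 - 2703.294 = 44709.71 kJ/kg


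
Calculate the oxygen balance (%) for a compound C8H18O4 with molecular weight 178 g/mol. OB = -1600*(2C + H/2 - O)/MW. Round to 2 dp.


OB = -1600 * (2C + H/2 - O) / MW
Inner = 2*8 + 18/2 - 4 = 21.00
OB = -1600 * 21.00 / 178 = -188.76%
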